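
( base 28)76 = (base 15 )D7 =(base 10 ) 202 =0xCA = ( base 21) 9d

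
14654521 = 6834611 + 7819910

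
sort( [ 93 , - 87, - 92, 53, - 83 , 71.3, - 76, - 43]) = [-92,-87, - 83, - 76 , - 43,53,  71.3,93]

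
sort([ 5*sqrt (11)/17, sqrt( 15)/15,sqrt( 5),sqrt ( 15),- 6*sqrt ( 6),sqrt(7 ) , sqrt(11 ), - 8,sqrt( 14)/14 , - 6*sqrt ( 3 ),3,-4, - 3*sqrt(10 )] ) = [ - 6*sqrt( 6 ),- 6*sqrt ( 3), - 3*sqrt( 10), - 8, - 4,sqrt ( 15 )/15, sqrt(14) /14,5*sqrt (11)/17,sqrt(  5) , sqrt(7 ),3,sqrt(11),sqrt(15 )] 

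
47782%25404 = 22378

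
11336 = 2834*4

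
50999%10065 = 674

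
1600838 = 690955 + 909883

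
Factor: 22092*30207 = 2^2*3^2* 7^1*263^1*10069^1 = 667333044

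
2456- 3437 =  - 981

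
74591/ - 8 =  - 74591/8 = -9323.88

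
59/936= 59/936= 0.06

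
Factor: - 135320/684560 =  - 2^(-1)*17^1*43^(  -  1 ) =-17/86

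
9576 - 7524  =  2052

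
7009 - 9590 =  - 2581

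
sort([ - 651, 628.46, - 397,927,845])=[ - 651, - 397, 628.46, 845,  927 ] 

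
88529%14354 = 2405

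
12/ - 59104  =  -1 + 14773/14776 = -  0.00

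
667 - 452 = 215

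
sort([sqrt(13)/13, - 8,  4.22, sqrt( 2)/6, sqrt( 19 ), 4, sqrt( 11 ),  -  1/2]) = [ - 8 , - 1/2 , sqrt(2 ) /6,  sqrt(13) /13,sqrt( 11), 4,4.22, sqrt(19)]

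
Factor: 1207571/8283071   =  47^1*79^( - 1)*25693^1 *104849^( - 1)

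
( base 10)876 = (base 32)rc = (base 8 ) 1554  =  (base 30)T6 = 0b1101101100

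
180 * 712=128160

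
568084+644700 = 1212784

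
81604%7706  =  4544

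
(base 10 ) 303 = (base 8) 457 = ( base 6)1223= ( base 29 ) AD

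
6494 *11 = 71434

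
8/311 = 8/311=0.03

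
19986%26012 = 19986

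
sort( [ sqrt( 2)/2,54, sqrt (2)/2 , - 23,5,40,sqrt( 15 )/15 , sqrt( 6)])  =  [-23, sqrt( 15)/15,sqrt ( 2)/2,sqrt( 2 )/2,sqrt(6),5,40,54 ]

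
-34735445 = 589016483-623751928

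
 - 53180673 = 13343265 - 66523938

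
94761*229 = 21700269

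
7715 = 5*1543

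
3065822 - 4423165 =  - 1357343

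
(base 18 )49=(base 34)2D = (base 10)81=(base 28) 2P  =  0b1010001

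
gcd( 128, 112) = 16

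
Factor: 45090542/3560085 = 2^1*3^( -3 )*5^( - 1 ) * 7^1*197^1*16349^1*26371^( - 1 )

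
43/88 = 43/88 = 0.49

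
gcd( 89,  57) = 1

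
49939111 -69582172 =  - 19643061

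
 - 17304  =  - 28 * 618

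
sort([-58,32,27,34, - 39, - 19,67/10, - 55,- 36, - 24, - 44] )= [ - 58 , - 55, - 44, - 39, - 36, - 24, - 19,67/10,27  ,  32, 34 ] 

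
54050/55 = 10810/11= 982.73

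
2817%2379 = 438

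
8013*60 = 480780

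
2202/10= 220+1/5= 220.20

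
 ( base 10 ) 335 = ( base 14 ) 19d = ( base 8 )517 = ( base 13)1ca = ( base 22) F5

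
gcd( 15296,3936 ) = 32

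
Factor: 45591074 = 2^1*29^1*786053^1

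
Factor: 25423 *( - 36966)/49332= - 2^(  -  1 )*61^1*101^1*4111^( - 1 )*25423^1 =- 156631103/8222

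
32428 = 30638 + 1790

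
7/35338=7/35338 = 0.00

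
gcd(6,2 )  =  2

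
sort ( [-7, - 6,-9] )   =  [ - 9, - 7,  -  6 ]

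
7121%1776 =17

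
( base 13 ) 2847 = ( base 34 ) 50P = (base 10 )5805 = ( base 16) 16ad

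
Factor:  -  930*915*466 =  - 396542700  =  -  2^2*3^2*5^2*31^1*61^1*233^1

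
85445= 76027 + 9418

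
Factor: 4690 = 2^1*5^1 * 7^1*67^1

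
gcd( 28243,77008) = 1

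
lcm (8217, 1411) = 139689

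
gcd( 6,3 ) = 3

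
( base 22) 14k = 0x250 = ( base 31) J3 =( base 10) 592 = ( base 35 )GW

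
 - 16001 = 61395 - 77396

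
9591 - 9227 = 364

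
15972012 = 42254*378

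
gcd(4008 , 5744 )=8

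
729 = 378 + 351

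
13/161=13/161 = 0.08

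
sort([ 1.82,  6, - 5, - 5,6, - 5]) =[ - 5,  -  5, - 5 , 1.82,6, 6] 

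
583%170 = 73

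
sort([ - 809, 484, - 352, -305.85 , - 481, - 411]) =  [ - 809, -481,-411, - 352, - 305.85,484] 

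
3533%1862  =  1671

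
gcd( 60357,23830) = 1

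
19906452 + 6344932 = 26251384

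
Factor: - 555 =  - 3^1*5^1*37^1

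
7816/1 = 7816 = 7816.00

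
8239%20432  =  8239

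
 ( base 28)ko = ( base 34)H6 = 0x248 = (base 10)584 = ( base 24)108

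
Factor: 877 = 877^1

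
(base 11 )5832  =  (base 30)8F8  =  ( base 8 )16752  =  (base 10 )7658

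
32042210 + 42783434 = 74825644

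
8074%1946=290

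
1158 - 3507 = -2349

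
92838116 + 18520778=111358894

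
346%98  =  52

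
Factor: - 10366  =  -2^1 * 71^1*73^1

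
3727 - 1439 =2288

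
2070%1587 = 483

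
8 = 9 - 1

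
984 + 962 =1946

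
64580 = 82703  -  18123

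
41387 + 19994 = 61381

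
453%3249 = 453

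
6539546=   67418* 97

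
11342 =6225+5117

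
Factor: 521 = 521^1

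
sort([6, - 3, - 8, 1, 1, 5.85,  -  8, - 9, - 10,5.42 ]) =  [ - 10, - 9, - 8, - 8, - 3, 1, 1 , 5.42,5.85,6 ]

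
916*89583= 82058028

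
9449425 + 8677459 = 18126884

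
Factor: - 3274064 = -2^4*17^1*12037^1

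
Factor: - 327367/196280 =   -  2^( - 3 )*5^(-1 ) * 7^ (  -  1 )*467^1= -  467/280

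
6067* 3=18201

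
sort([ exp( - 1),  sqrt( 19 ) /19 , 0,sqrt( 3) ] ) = [ 0,  sqrt( 19)/19,exp ( - 1),sqrt( 3 )]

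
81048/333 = 243 +43/111 = 243.39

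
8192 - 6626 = 1566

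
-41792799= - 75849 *551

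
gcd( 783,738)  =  9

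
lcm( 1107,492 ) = 4428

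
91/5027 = 91/5027 = 0.02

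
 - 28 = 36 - 64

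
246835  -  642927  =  -396092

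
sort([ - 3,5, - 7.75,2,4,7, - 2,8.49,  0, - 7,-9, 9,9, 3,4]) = [ - 9,- 7.75, - 7, - 3,-2,  0 , 2, 3, 4,  4, 5, 7,  8.49, 9, 9] 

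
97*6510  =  631470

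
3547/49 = 3547/49 = 72.39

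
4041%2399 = 1642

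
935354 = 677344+258010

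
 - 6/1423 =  - 1 + 1417/1423  =  - 0.00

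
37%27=10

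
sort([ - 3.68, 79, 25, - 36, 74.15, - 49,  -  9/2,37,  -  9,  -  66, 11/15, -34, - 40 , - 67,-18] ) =[ - 67, - 66, -49, - 40 , - 36, - 34,-18, - 9, - 9/2, - 3.68, 11/15, 25, 37, 74.15, 79 ] 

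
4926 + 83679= 88605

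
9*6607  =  59463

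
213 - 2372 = - 2159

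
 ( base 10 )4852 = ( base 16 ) 12f4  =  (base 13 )2293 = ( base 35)3XM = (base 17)GD7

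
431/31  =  13 + 28/31  =  13.90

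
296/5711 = 296/5711  =  0.05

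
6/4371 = 2/1457  =  0.00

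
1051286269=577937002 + 473349267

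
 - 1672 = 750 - 2422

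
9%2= 1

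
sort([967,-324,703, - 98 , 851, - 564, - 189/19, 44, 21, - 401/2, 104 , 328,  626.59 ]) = [-564, - 324,-401/2, -98,  -  189/19, 21, 44,104,328,626.59,703,851, 967]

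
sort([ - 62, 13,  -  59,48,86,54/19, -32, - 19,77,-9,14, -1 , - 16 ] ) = [  -  62, -59, - 32,-19, - 16, - 9 , - 1, 54/19, 13,14,48, 77,86]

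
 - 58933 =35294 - 94227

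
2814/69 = 40 + 18/23 = 40.78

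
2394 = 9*266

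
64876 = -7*( - 9268)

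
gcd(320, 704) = 64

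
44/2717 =4/247 = 0.02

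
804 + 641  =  1445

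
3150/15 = 210 = 210.00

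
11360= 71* 160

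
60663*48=2911824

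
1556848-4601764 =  - 3044916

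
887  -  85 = 802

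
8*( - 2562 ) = - 20496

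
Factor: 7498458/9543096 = 2^ ( - 2 )*3^( - 3) * 11^1*4909^( - 1)*37871^1 = 416581/530172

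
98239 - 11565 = 86674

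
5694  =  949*6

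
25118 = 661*38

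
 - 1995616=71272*(  -  28)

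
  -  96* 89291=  -8571936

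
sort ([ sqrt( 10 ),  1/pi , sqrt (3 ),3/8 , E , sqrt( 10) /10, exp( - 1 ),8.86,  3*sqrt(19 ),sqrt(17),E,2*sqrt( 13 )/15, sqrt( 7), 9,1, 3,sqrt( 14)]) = [ sqrt(10)/10,1/pi,  exp( -1), 3/8, 2*sqrt(13)/15,1,sqrt( 3) , sqrt(7 ),E,E, 3,sqrt(  10 ),sqrt(14 ),sqrt(17), 8.86,9, 3 * sqrt(19) ]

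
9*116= 1044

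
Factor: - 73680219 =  - 3^3*79^1  *  34543^1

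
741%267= 207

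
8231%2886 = 2459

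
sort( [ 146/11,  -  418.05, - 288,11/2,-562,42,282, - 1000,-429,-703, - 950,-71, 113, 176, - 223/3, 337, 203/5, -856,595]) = [  -  1000,-950  ,-856, - 703,-562, -429, - 418.05 ,-288, - 223/3,- 71,11/2,146/11, 203/5, 42,113, 176,282, 337,595] 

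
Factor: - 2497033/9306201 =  -3^( - 1 )* 7^1*11^1*32429^1*3102067^( - 1)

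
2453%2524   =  2453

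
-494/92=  - 247/46 = - 5.37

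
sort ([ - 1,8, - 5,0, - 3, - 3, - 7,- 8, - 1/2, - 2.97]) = [ - 8, - 7, - 5, - 3, -3 ,-2.97, - 1, - 1/2,0,8] 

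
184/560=23/70 = 0.33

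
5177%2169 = 839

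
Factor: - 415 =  - 5^1*83^1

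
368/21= 17 + 11/21 = 17.52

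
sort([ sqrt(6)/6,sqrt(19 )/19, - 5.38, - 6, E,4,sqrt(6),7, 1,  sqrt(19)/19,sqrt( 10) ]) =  [ - 6, - 5.38,sqrt(19 )/19,sqrt(19)/19 , sqrt(6)/6,1, sqrt( 6), E,sqrt( 10 ),4 , 7 ]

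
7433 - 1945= 5488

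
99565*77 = 7666505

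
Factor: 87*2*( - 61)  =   - 10614 = - 2^1*3^1 * 29^1 * 61^1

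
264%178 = 86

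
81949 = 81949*1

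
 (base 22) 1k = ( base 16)2A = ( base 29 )1d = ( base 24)1i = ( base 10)42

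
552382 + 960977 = 1513359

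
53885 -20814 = 33071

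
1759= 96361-94602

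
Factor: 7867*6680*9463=2^3*5^1*167^1 * 7867^1 * 9463^1 = 497295412280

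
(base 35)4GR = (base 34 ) 4pd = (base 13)2661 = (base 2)1010101101111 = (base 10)5487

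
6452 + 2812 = 9264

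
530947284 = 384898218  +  146049066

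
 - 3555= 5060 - 8615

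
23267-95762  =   - 72495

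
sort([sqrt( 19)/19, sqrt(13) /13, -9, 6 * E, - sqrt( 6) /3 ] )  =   [ - 9, - sqrt( 6)/3, sqrt( 19 )/19,sqrt( 13)/13,  6  *E ]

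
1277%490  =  297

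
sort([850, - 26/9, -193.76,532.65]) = [  -  193.76, - 26/9,532.65,  850 ] 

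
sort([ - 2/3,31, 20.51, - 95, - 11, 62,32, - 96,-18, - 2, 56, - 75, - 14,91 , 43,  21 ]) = [- 96 ,-95,-75, - 18, - 14, - 11, - 2, - 2/3,20.51,21, 31,32,43,56,62,91 ]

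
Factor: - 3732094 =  - 2^1*19^1*98213^1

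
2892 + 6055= 8947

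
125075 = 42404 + 82671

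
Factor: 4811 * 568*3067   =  2^3*17^1*71^1 * 283^1 *3067^1 = 8381031416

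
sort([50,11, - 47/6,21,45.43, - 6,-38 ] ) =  [ - 38, - 47/6, - 6, 11, 21,45.43,50] 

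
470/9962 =235/4981= 0.05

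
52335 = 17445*3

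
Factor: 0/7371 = 0 = 0^1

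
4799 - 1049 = 3750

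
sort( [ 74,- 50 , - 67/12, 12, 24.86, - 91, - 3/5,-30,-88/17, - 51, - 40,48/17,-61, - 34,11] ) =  [ - 91 , - 61, - 51 , - 50, - 40, - 34, - 30 , - 67/12 , - 88/17, - 3/5, 48/17, 11,12,  24.86,74] 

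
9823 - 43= 9780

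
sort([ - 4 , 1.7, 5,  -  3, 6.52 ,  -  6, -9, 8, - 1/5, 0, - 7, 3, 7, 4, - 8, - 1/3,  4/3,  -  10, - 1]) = [ - 10, - 9,-8, - 7 , -6, - 4, - 3, - 1, - 1/3,  -  1/5, 0, 4/3,  1.7, 3,4, 5, 6.52, 7,8]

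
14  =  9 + 5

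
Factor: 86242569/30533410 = 2^(  -  1) * 3^1 * 5^(-1) * 7^1*3053341^(  -  1)*4106789^1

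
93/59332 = 93/59332 = 0.00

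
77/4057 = 77/4057 = 0.02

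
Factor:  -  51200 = -2^11*5^2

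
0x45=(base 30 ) 29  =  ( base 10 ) 69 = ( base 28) 2D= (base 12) 59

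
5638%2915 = 2723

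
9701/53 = 9701/53= 183.04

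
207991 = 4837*43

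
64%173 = 64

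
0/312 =0 = 0.00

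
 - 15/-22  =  15/22= 0.68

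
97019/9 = 97019/9  =  10779.89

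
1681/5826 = 1681/5826 = 0.29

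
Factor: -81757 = -13^1*19^1*331^1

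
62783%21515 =19753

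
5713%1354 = 297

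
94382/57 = 1655 + 47/57 = 1655.82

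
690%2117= 690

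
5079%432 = 327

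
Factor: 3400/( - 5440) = -2^( -3 )*5^1 = - 5/8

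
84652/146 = 579 + 59/73 = 579.81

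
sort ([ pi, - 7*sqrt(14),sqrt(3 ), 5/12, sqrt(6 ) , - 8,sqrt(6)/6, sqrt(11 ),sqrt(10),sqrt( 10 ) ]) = [- 7*sqrt(14 ) , - 8, sqrt ( 6)/6 , 5/12,sqrt(3), sqrt( 6 ),pi, sqrt( 10 ),sqrt (10),  sqrt( 11 )] 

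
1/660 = 1/660 =0.00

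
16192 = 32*506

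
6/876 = 1/146 = 0.01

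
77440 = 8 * 9680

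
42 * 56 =2352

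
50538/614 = 25269/307 = 82.31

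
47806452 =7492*6381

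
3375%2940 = 435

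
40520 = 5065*8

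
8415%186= 45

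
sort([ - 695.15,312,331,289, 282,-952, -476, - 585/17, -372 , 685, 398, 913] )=[  -  952, - 695.15, - 476 , - 372, - 585/17 , 282,  289, 312, 331, 398, 685, 913]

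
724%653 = 71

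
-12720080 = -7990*1592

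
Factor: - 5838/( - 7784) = 3/4 = 2^( - 2)*3^1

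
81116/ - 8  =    -  20279/2 = - 10139.50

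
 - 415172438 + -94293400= - 509465838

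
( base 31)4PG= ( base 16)121b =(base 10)4635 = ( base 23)8HC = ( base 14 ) 1991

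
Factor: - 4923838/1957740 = -2^(-1 ) * 3^( - 1 ) * 5^( - 1)*67^( - 1)*487^(  -  1 )*2461919^1 = - 2461919/978870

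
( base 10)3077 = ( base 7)11654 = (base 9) 4188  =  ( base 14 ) 119B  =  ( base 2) 110000000101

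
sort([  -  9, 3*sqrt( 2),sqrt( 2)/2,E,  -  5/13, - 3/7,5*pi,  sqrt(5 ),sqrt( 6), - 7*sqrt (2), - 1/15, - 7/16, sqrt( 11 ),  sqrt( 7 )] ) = [ - 7*sqrt( 2 ), - 9, - 7/16,-3/7,-5/13,-1/15,  sqrt( 2)/2,sqrt( 5 ), sqrt( 6 ),sqrt ( 7),E,sqrt (11),3*sqrt(2),5*pi]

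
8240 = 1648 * 5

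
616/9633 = 616/9633 = 0.06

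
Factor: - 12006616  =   - 2^3*1500827^1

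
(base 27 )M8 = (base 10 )602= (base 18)1f8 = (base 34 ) ho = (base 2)1001011010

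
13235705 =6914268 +6321437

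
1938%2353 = 1938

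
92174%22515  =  2114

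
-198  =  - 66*3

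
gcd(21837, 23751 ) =87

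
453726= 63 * 7202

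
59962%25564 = 8834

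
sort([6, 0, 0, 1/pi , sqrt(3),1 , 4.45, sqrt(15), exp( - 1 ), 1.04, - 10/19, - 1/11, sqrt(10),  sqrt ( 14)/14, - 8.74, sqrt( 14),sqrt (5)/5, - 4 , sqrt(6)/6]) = [-8.74,-4 ,  -  10/19, - 1/11 , 0, 0 , sqrt(14)/14,1/pi, exp( - 1) , sqrt(6 )/6, sqrt( 5)/5 , 1,1.04 , sqrt( 3 ), sqrt(10), sqrt(14 ), sqrt(15),4.45,6]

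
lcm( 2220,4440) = 4440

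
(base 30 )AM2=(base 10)9662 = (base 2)10010110111110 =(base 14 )3742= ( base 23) i62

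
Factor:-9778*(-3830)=37449740 = 2^2 * 5^1* 383^1*4889^1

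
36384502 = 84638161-48253659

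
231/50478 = 77/16826 = 0.00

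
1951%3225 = 1951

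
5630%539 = 240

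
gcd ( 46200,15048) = 264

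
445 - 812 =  - 367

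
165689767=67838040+97851727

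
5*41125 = 205625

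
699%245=209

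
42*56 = 2352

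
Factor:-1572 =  - 2^2*3^1*131^1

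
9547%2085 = 1207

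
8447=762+7685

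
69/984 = 23/328 = 0.07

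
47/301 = 47/301=0.16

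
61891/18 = 61891/18  =  3438.39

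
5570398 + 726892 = 6297290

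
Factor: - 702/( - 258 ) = 3^2*13^1*43^(  -  1 ) = 117/43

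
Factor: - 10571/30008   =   - 31/88  =  - 2^ ( - 3) * 11^(-1 )*31^1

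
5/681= 5/681 = 0.01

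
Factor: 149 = 149^1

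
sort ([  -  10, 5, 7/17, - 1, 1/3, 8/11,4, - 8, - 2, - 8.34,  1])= [ - 10, - 8.34, - 8 , - 2, - 1,1/3 , 7/17, 8/11, 1, 4, 5 ] 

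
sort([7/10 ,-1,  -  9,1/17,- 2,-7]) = [ - 9 ,  -  7, - 2,- 1, 1/17, 7/10]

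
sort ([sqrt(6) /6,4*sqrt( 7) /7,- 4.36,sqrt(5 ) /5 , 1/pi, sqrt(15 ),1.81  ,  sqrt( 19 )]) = [ - 4.36 , 1/pi, sqrt ( 6)/6,sqrt( 5)/5, 4*  sqrt(7) /7,1.81,sqrt(15 ),sqrt(19) ] 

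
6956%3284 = 388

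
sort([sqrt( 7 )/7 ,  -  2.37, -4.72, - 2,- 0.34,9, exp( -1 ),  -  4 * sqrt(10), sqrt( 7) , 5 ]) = [ - 4*sqrt(10), - 4.72, - 2.37, - 2, -0.34, exp (-1 ),sqrt( 7)/7, sqrt (7 ),5, 9]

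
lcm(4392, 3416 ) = 30744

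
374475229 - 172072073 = 202403156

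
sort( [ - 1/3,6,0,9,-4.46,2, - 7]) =[  -  7, - 4.46,  -  1/3,0,2, 6, 9 ]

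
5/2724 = 5/2724 = 0.00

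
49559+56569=106128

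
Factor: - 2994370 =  - 2^1*5^1*23^1*47^1*277^1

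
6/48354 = 1/8059 = 0.00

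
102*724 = 73848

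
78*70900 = 5530200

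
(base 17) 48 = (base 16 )4c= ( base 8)114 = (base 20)3G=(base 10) 76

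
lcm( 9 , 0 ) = 0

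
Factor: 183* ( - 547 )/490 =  - 2^( - 1 )*3^1*5^( -1)*7^( - 2)*61^1 * 547^1 = - 100101/490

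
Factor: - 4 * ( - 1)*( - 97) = - 388 = -2^2*97^1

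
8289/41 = 8289/41 = 202.17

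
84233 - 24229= 60004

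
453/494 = 453/494 = 0.92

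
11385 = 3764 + 7621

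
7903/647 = 12 + 139/647 = 12.21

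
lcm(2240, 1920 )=13440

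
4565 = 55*83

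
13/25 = 13/25 = 0.52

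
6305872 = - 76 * (  -  82972 ) 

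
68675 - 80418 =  - 11743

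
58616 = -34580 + 93196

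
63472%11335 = 6797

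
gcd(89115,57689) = 1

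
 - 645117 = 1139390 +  - 1784507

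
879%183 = 147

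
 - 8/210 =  - 1 + 101/105 = - 0.04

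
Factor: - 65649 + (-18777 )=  -84426 = - 2^1*3^1*14071^1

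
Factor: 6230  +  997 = 7227 = 3^2*11^1*73^1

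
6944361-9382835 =-2438474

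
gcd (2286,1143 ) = 1143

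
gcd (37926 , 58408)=98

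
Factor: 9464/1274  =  52/7=2^2 * 7^( - 1 )*13^1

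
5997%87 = 81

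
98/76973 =98/76973 = 0.00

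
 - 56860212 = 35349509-92209721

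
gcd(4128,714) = 6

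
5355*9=48195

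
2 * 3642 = 7284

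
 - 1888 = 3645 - 5533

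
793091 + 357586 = 1150677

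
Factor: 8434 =2^1*4217^1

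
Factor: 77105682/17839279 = 2^1*3^4*179^1*2659^1*17839279^( - 1)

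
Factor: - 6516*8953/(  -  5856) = 2^( - 3 )*3^1*7^1  *  61^( - 1)*181^1  *  1279^1 = 4861479/488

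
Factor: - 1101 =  - 3^1*367^1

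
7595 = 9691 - 2096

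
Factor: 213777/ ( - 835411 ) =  - 3^2*19^( - 1 )*23753^1*43969^( - 1 ) 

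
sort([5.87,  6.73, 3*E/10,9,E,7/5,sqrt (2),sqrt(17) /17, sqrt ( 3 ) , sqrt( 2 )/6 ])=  [ sqrt(2 ) /6,  sqrt(17 )/17, 3*E/10, 7/5, sqrt(2),sqrt(3),  E,5.87, 6.73, 9] 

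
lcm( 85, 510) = 510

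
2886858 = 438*6591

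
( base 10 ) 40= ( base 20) 20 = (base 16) 28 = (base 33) 17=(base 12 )34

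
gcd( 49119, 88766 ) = 1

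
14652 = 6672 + 7980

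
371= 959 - 588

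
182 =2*91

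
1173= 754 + 419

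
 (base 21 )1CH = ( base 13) 428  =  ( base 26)118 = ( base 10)710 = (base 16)2c6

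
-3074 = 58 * ( - 53 ) 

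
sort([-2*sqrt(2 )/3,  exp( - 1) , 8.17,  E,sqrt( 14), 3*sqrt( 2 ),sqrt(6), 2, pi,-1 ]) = [ - 1, - 2*sqrt(2) /3,exp( - 1), 2,  sqrt (6),E, pi,sqrt(14), 3 * sqrt( 2 ), 8.17 ]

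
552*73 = 40296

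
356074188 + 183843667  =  539917855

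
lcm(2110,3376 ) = 16880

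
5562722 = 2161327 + 3401395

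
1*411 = 411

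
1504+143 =1647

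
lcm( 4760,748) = 52360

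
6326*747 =4725522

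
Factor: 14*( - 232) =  - 3248 = -  2^4*7^1*29^1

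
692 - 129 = 563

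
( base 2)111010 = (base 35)1N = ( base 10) 58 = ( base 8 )72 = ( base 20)2I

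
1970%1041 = 929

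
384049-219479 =164570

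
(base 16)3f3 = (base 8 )1763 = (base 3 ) 1101110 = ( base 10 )1011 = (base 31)11J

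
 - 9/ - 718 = 9/718 = 0.01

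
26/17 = 1 + 9/17 = 1.53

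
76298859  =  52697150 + 23601709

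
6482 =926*7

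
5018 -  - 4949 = 9967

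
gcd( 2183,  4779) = 59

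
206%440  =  206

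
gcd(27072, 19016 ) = 8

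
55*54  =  2970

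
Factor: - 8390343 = - 3^1*13^3*19^1*67^1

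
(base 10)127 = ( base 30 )47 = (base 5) 1002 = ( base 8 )177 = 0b1111111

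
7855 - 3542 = 4313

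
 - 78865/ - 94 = 78865/94 = 838.99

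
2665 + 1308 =3973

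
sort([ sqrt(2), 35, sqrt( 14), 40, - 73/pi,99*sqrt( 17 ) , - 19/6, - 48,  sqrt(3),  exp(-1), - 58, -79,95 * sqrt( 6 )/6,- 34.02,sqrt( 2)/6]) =[-79,-58, - 48, - 34.02,  -  73/pi , - 19/6,  sqrt( 2)/6,exp(  -  1),sqrt( 2 ),sqrt( 3),sqrt(14 ) , 35,95*sqrt( 6 )/6,40, 99*sqrt( 17) ] 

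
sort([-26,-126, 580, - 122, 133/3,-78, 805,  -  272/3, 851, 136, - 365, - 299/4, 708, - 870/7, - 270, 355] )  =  [ - 365, - 270, - 126, - 870/7, - 122, - 272/3, - 78, - 299/4, - 26, 133/3, 136, 355, 580,708,805, 851 ] 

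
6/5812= 3/2906 = 0.00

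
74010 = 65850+8160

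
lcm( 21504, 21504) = 21504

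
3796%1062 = 610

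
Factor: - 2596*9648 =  - 25046208 = -  2^6 * 3^2*11^1*59^1*67^1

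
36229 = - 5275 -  - 41504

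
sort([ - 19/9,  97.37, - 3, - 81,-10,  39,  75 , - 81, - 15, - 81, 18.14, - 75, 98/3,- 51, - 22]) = [ - 81, - 81, - 81, - 75, - 51, - 22, - 15, - 10, - 3, - 19/9, 18.14,98/3,  39,  75, 97.37] 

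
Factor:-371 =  - 7^1*53^1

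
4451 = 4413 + 38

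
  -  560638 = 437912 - 998550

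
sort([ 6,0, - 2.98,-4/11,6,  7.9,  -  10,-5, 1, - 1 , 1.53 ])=[ - 10,-5,-2.98,-1, - 4/11,0, 1, 1.53,6, 6 , 7.9]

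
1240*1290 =1599600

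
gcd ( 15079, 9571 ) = 17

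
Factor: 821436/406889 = 117348/58127 =2^2 * 3^1 * 7^1*11^1* 37^( - 1)*127^1*1571^(  -  1)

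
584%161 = 101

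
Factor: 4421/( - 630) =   -  2^( - 1 )*3^( - 2)*5^(-1)*7^( - 1)*4421^1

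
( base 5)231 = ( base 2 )1000010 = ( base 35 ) 1v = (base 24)2i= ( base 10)66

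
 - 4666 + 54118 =49452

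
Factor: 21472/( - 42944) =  - 1/2  =  - 2^( -1)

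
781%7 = 4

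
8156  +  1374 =9530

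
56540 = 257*220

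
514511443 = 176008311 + 338503132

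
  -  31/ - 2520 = 31/2520 = 0.01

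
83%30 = 23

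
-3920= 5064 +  - 8984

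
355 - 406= - 51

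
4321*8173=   35315533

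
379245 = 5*75849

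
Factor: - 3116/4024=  - 2^( - 1)*19^1 * 41^1*503^( - 1 ) = - 779/1006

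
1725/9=191 + 2/3 = 191.67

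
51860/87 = 51860/87  =  596.09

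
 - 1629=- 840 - 789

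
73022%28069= 16884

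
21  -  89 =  - 68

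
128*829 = 106112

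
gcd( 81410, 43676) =2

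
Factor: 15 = 3^1*5^1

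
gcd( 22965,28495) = 5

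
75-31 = 44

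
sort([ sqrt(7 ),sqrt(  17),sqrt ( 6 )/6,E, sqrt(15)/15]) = [ sqrt( 15) /15, sqrt(6)/6,sqrt(7), E , sqrt(17 )]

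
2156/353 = 2156/353 =6.11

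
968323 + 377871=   1346194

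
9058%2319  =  2101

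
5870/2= 2935  =  2935.00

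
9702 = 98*99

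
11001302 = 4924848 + 6076454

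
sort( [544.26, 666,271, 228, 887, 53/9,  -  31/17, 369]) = [-31/17, 53/9, 228,  271, 369, 544.26,666,887 ] 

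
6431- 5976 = 455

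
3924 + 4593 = 8517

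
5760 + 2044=7804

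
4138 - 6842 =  - 2704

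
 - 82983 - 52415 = -135398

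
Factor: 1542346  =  2^1*13^1 *137^1 * 433^1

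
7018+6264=13282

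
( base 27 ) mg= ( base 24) 11a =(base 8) 1142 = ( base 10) 610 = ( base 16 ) 262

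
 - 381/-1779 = 127/593 = 0.21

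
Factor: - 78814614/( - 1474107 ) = 2^1*43^1*89^( - 1 )*5521^ ( - 1 )*305483^1 = 26271538/491369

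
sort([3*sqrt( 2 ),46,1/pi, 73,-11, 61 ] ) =[ - 11,1/pi, 3*sqrt(2), 46,61, 73 ]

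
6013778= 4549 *1322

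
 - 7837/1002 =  - 7837/1002 = - 7.82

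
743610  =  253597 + 490013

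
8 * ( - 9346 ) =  - 74768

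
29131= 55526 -26395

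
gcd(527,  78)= 1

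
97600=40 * 2440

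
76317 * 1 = 76317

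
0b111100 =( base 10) 60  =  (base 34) 1q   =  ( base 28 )24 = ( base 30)20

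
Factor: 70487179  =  7^1*1901^1*5297^1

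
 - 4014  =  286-4300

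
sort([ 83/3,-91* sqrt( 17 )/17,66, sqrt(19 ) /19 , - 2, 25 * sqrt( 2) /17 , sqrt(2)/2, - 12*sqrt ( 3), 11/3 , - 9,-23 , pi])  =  [ - 23, - 91 * sqrt(17)/17,  -  12 * sqrt (3), - 9, -2 , sqrt( 19 )/19, sqrt(2 )/2,25*sqrt(2 ) /17,  pi, 11/3 , 83/3, 66] 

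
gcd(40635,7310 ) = 215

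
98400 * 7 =688800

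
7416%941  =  829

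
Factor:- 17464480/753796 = - 4366120/188449 = - 2^3*5^1*11^1*31^( - 1)*6079^( - 1)*9923^1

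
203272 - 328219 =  - 124947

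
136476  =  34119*4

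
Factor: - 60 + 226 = 166 = 2^1*83^1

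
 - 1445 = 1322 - 2767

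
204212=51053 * 4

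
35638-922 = 34716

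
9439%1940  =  1679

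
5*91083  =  455415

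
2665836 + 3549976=6215812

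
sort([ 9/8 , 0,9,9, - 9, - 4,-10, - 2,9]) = [-10, - 9, - 4, - 2, 0,  9/8,9 , 9,9]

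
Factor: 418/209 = 2 = 2^1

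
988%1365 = 988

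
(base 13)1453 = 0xB7D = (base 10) 2941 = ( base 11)2234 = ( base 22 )61f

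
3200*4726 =15123200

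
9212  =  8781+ 431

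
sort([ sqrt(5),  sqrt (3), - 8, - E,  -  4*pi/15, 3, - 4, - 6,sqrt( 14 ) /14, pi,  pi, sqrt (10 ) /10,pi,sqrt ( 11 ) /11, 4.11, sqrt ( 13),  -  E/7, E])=[ - 8, - 6, - 4, - E, - 4 * pi/15,- E/7, sqrt( 14 )/14, sqrt( 11)/11, sqrt( 10 )/10, sqrt(3),sqrt (5), E, 3,pi,pi,pi,sqrt( 13 ),  4.11]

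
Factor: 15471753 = 3^1 * 11^1*468841^1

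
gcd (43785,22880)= 5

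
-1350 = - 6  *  225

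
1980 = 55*36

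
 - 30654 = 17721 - 48375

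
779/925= 779/925 = 0.84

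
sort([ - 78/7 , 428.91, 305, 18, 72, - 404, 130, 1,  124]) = [-404, - 78/7 , 1, 18, 72, 124, 130,305, 428.91 ]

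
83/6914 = 83/6914 = 0.01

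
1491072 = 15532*96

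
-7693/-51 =150 + 43/51=150.84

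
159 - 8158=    - 7999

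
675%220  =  15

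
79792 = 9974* 8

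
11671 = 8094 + 3577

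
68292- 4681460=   -  4613168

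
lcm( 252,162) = 2268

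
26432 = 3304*8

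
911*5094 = 4640634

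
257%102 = 53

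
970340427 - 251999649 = 718340778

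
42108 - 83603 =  -41495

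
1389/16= 1389/16=86.81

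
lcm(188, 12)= 564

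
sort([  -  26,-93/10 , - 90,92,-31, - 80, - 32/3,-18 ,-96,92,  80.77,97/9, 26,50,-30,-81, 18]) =[ - 96, - 90,  -  81, - 80, - 31, - 30,-26,-18, - 32/3 ,-93/10,97/9,18,26,50,80.77, 92,92] 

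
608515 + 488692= 1097207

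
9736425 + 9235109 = 18971534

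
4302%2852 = 1450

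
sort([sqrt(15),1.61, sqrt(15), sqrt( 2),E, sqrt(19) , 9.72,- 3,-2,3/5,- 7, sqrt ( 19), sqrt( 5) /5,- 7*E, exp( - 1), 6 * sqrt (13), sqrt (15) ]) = [  -  7*E , - 7, - 3, - 2, exp( - 1), sqrt( 5)/5, 3/5, sqrt (2),1.61 , E, sqrt( 15), sqrt( 15 ),sqrt(15) , sqrt(19), sqrt(19), 9.72, 6*sqrt(13 )] 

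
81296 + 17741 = 99037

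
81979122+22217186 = 104196308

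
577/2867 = 577/2867= 0.20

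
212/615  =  212/615 = 0.34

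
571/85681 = 571/85681 = 0.01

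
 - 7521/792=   -  10 + 133/264  =  - 9.50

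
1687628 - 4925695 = - 3238067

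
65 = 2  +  63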